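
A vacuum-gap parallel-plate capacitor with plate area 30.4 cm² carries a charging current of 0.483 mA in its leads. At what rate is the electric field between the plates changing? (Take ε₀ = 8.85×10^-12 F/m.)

1.80×10^10 V/(m·s)

By continuity, I_d in the gap equals the 0.483 mA flowing in the wire.
Inverting I_d = ε₀ A dE/dt gives dE/dt = 4.83×10^-4 / (8.85×10^-12 · 3.04×10^-3) = 1.80×10^10 V/(m·s).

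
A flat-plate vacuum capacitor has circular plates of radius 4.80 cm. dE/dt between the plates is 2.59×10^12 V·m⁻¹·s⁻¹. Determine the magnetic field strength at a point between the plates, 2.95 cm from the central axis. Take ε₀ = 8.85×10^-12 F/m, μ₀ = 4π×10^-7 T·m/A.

Total displacement current: I_d = ε₀(πR²)(dE/dt) = (8.85×10^-12)(7.238×10^-3)(2.59×10^12) = 0.1659 A.
An Ampèrian loop of radius r encloses a fraction (r/R)² of I_d. Then B·2πr = μ₀ I_d (r/R)², giving B = μ₀ I_d r/(2πR²) = 4.25×10^-7 T.

4.25×10^-7 T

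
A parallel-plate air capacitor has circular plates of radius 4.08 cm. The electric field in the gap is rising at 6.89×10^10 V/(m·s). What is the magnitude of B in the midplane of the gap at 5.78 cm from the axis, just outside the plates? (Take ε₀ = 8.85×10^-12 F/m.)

I_d = ε₀ dΦ_E/dt = ε₀ πR² (dE/dt) = (8.85×10^-12)(5.230×10^-3)(6.89×10^10) = 3.189×10^-3 A through the full plate area.
Outside the plates the loop encloses all of I_d, so B·2πr = μ₀ I_d and B = 1.10×10^-8 T.

1.10×10^-8 T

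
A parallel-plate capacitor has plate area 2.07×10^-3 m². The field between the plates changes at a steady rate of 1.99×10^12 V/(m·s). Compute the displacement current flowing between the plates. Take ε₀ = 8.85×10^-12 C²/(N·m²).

I_d = ε₀ A (dE/dt) = (8.85×10^-12)(2.07×10^-3 m²)(1.99×10^12) = 0.0365 A.

0.0365 A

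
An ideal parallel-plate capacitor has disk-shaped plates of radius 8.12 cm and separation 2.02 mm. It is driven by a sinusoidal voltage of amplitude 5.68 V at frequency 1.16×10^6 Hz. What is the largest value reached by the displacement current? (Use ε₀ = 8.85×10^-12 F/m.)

3.76×10^-3 A

(dE/dt)_max = V₀ω/d = 2.049×10^10 V/(m·s); ω = 2πf = 7.288×10^6 rad/s.
I_d,max = ε₀ A (dE/dt)_max = (8.85×10^-12)(0.02071)(2.049×10^10) = 3.76×10^-3 A.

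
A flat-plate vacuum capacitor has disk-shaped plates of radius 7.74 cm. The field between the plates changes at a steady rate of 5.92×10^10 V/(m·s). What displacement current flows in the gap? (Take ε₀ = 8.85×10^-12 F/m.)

The displacement current is ε₀ times dΦ_E/dt = ε₀ A dE/dt = (8.85×10^-12)(0.01882)(5.92×10^10) = 9.86×10^-3 A.

9.86×10^-3 A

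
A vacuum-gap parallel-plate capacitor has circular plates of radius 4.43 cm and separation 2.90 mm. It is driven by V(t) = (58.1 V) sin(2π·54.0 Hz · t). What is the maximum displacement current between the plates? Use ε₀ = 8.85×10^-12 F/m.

3.71×10^-7 A

C = ε₀A/d = (8.85×10^-12)(6.165×10^-3)/(2.90×10^-3) = 1.881×10^-11 F; ω = 2πf = 339.3 rad/s.
I_d = C dV/dt, so |I_d|_max = C V₀ ω = (1.881×10^-11)(58.1)(339.3) = 3.71×10^-7 A.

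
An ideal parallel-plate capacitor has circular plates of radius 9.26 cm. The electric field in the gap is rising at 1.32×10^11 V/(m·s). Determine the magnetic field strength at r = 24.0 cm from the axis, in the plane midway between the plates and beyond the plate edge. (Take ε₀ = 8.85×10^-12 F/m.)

I_d = ε₀ dΦ_E/dt = ε₀ πR² (dE/dt) = (8.85×10^-12)(0.02694)(1.32×10^11) = 0.03147 A through the full plate area.
Outside the plates the loop encloses all of I_d, so B·2πr = μ₀ I_d and B = 2.62×10^-8 T.

2.62×10^-8 T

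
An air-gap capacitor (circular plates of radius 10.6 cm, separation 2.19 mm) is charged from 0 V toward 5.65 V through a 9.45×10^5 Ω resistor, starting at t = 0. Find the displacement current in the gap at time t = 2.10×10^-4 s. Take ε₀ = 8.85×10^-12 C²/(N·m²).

C = ε₀A/d = (8.85×10^-12)(0.03530)/(2.19×10^-3) = 1.427×10^-10 F and τ = RC = 1.349×10^-4 s. I_d in the gap equals the RC charging current.
I_d(t) = (V₀/R) e^(−t/τ) = 5.979×10^-6 · e^(−1.557) = 1.26×10^-6 A.

1.26×10^-6 A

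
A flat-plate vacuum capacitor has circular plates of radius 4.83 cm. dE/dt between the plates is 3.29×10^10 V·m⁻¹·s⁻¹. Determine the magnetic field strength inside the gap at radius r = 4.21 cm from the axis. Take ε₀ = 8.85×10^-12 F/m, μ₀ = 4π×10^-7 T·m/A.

I_d = ε₀ dΦ_E/dt = ε₀ πR² (dE/dt) = (8.85×10^-12)(7.329×10^-3)(3.29×10^10) = 2.134×10^-3 A through the full plate area.
For r < R the Ampère–Maxwell law gives B(2πr) = μ₀ I_d (r²/R²), so B = μ₀ I_d r/(2πR²) = (4π×10^-7)(2.134×10^-3)(0.0421)/(2π·0.0483²) = 7.70×10^-9 T.

7.70×10^-9 T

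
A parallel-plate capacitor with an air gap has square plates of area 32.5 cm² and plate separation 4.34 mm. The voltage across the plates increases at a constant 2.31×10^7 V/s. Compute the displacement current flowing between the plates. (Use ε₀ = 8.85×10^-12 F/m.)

1.53×10^-4 A

E = V/d so dE/dt = (dV/dt)/d = 5.323×10^9 V/(m·s), and I_d = ε₀ A dE/dt = (8.85×10^-12)(3.25×10^-3)(5.323×10^9) = 1.53×10^-4 A.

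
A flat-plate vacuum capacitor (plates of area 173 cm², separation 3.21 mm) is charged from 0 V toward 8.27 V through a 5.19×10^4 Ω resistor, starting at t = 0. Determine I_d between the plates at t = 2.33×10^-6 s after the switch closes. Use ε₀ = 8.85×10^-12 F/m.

6.22×10^-5 A

With C = ε₀A/d = (8.85×10^-12)(0.0173)/(3.21×10^-3) = 4.770×10^-11 F, the time constant is τ = RC = 2.476×10^-6 s, so t/τ = 0.9410 and e^(−t/τ) = 0.3902.
I_d = I_cond = (V₀/R) e^(−t/τ) = (1.593×10^-4)(0.3902) = 6.22×10^-5 A.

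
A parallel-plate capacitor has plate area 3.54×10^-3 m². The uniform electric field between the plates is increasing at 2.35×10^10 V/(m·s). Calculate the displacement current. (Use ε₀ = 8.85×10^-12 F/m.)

7.36×10^-4 A

I_d = ε₀ A (dE/dt) = (8.85×10^-12)(3.54×10^-3 m²)(2.35×10^10) = 7.36×10^-4 A.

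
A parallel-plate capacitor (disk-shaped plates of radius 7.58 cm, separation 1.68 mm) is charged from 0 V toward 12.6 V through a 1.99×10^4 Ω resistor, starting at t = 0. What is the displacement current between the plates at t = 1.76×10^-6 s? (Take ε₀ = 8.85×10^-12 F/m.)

2.50×10^-4 A

With C = ε₀A/d = (8.85×10^-12)(0.01805)/(1.68×10^-3) = 9.508×10^-11 F, the time constant is τ = RC = 1.892×10^-6 s, so t/τ = 0.9302 and e^(−t/τ) = 0.3945.
I_d = I_cond = (V₀/R) e^(−t/τ) = (6.332×10^-4)(0.3945) = 2.50×10^-4 A.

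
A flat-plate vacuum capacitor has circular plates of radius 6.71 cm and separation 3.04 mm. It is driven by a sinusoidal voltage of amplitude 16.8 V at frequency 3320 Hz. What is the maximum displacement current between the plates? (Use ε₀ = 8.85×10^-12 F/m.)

C = ε₀A/d = (8.85×10^-12)(0.01414)/(3.04×10^-3) = 4.116×10^-11 F; ω = 2πf = 2.086×10^4 rad/s.
I_d = C dV/dt, so |I_d|_max = C V₀ ω = (4.116×10^-11)(16.8)(2.086×10^4) = 1.44×10^-5 A.

1.44×10^-5 A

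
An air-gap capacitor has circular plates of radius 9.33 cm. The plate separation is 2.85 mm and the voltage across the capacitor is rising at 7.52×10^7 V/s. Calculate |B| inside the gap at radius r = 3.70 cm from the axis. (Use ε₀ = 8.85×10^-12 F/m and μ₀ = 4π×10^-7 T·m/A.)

5.43×10^-9 T

With E = V/d, dE/dt = 2.639×10^10 V/(m·s) and πR² = 0.02735 m², giving I_d = ε₀ πR² dE/dt = 6.388×10^-3 A.
∮B·dl = μ₀ I_d,enc with I_d,enc = I_d r²/R² = 1.005×10^-3 A; so B = μ₀ I_d,enc/(2πr) = 5.43×10^-9 T.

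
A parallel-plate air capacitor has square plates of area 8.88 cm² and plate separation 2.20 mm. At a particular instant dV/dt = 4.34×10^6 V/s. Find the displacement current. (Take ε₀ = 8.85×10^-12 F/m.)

1.55×10^-5 A

C = ε₀A/d = (8.85×10^-12)(8.88×10^-4)/(2.20×10^-3) = 3.572×10^-12 F.
I_d = C dV/dt = (3.572×10^-12)(4.34×10^6) = 1.55×10^-5 A.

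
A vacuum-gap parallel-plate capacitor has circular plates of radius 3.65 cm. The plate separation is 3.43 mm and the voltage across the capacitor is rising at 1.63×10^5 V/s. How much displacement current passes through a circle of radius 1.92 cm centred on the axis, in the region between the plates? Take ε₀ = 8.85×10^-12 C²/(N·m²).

4.87×10^-7 A

With E = V/d, dE/dt = 4.752×10^7 V/(m·s) and πR² = 4.185×10^-3 m², giving I_d = ε₀ πR² dE/dt = 1.760×10^-6 A.
Since J_d is uniform, the enclosed fraction is (r/R)² = 0.2767, giving I_d,enc = 4.87×10^-7 A.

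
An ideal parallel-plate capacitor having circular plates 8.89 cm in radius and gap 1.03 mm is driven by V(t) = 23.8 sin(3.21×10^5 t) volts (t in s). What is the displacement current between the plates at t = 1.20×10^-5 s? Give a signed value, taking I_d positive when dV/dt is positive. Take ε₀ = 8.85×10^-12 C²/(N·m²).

dE/dt = (V₀ω/d)·cos(ωt) with ωt = 3.852 rad: (23.8)(3.21×10^5)(-0.7581)/(1.03×10^-3) = -5.623×10^9 V/(m·s).
I_d = ε₀ A dE/dt = (8.85×10^-12)(0.02483)(-5.623×10^9) = -1.24×10^-3 A.

-1.24×10^-3 A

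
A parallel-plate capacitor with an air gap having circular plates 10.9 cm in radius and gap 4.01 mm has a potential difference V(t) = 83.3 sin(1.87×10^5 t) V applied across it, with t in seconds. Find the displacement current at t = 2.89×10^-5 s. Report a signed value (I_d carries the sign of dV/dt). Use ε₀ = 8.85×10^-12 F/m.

C = ε₀A/d = (8.85×10^-12)(0.03733)/(4.01×10^-3) = 8.239×10^-11 F. dV/dt = V₀ω·cos(ωt); at ωt = 5.4043 rad this factor is 0.6380.
I_d = C dV/dt = (8.239×10^-11)(83.3)(1.87×10^5)(0.6380) = 8.19×10^-4 A.

8.19×10^-4 A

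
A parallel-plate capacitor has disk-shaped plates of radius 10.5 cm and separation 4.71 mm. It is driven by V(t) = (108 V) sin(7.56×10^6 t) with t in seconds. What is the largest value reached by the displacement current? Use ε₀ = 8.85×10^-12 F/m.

0.0531 A

The displacement current equals the conduction current C dV/dt, which peaks at C V₀ ω.
With C = ε₀A/d = (8.85×10^-12)(0.03464)/(4.71×10^-3) = 6.509×10^-11 F and ω = 7.56×10^6 rad/s, I_d,max = (6.509×10^-11)(108)(7.56×10^6) = 0.0531 A.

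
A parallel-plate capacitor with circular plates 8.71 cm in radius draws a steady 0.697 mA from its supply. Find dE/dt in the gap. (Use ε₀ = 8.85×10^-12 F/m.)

3.30×10^9 V/(m·s)

By continuity, I_d in the gap equals the 0.697 mA flowing in the wire.
Since I_d = ε₀ A dE/dt, dE/dt = I_d/(ε₀A) = (6.97×10^-4)/((8.85×10^-12)(0.02383)) = 3.30×10^9 V/(m·s).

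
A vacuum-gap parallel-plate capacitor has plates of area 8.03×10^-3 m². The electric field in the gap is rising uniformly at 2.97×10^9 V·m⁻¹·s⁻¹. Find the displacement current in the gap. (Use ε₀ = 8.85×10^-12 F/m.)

I_d = ε₀ A (dE/dt) = (8.85×10^-12)(8.03×10^-3 m²)(2.97×10^9) = 2.11×10^-4 A.

2.11×10^-4 A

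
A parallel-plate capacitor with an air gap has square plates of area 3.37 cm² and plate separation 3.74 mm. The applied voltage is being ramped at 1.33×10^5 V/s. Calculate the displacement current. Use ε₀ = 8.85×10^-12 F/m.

1.06×10^-7 A

The displacement current equals the charging current C dV/dt. With C = ε₀A/d = (8.85×10^-12)(3.37×10^-4)/(3.74×10^-3) = 7.974×10^-13 F, I_d = (7.974×10^-13)(1.33×10^5) = 1.06×10^-7 A.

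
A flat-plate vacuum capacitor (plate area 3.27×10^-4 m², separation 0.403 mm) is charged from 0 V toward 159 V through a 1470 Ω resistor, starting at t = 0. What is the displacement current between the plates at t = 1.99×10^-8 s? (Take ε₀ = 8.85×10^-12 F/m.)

0.0164 A

C = ε₀A/d = (8.85×10^-12)(3.27×10^-4)/(4.03×10^-4) = 7.181×10^-12 F and τ = RC = 1.056×10^-8 s. I_d in the gap equals the RC charging current.
I_d(t) = (V₀/R) e^(−t/τ) = 0.1082 · e^(−1.884) = 0.0164 A.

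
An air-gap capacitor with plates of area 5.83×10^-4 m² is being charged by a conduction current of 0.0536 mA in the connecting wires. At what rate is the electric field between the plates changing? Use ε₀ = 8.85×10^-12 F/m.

By continuity, I_d in the gap equals the 0.0536 mA flowing in the wire.
Then dE/dt = I_d/(ε₀A) = 1.04×10^10 V/(m·s).

1.04×10^10 V/(m·s)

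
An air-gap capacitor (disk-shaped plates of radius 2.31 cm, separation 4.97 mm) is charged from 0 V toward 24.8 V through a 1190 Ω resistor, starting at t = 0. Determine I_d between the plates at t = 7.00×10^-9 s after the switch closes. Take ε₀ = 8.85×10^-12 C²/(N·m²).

C = ε₀A/d = (8.85×10^-12)(1.676×10^-3)/(4.97×10^-3) = 2.984×10^-12 F and τ = RC = 3.551×10^-9 s. I_d in the gap equals the RC charging current.
I_d(t) = (V₀/R) e^(−t/τ) = 0.02084 · e^(−1.971) = 2.90×10^-3 A.

2.90×10^-3 A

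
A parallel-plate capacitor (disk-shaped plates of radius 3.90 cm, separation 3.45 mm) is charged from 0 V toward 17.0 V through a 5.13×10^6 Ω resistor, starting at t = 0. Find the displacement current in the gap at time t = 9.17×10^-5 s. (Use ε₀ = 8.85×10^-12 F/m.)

C = ε₀A/d = (8.85×10^-12)(4.778×10^-3)/(3.45×10^-3) = 1.226×10^-11 F, so τ = RC = 6.289×10^-5 s.
The conduction current is I(t) = (V₀/R) e^(−t/τ), and the displacement current between the plates equals it.
t/τ = 1.458; I_d = (17.0/5.13×10^6) · e^(−1.458) = (3.314×10^-6)(0.2327) = 7.71×10^-7 A.

7.71×10^-7 A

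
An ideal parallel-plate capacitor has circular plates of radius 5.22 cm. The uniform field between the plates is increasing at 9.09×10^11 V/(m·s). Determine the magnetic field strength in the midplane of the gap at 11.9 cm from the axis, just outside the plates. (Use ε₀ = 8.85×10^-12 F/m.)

1.16×10^-7 T

Through the whole plate area (πR² = 8.560×10^-3 m²), I_d = ε₀ πR² dE/dt = 0.06886 A.
For r ≥ R the full I_d is enclosed: B = μ₀ I_d/(2πr) = (4π×10^-7)(0.06886)/(2π·0.119) = 1.16×10^-7 T.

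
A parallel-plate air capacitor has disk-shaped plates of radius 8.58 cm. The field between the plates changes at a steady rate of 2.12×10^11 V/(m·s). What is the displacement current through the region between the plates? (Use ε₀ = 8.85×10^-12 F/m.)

0.0434 A

I_d = ε₀ A (dE/dt) = (8.85×10^-12)(0.02313 m²)(2.12×10^11) = 0.0434 A.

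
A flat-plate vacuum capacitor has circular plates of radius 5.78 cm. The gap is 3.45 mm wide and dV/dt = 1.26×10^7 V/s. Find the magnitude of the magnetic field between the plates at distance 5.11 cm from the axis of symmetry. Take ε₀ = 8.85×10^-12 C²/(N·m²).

dE/dt = (dV/dt)/d = 3.652×10^9 V/(m·s); I_d = ε₀(πR²)(dE/dt) = (8.85×10^-12)(0.01050)(3.652×10^9) = 3.394×10^-4 A.
An Ampèrian loop of radius r encloses a fraction (r/R)² of I_d. Then B·2πr = μ₀ I_d (r/R)², giving B = μ₀ I_d r/(2πR²) = 1.04×10^-9 T.

1.04×10^-9 T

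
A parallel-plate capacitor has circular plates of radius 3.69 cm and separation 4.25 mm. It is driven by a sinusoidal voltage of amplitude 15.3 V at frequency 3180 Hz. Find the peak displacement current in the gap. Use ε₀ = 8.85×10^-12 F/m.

2.72×10^-6 A

(dE/dt)_max = V₀ω/d = 7.193×10^7 V/(m·s); ω = 2πf = 1.998×10^4 rad/s.
I_d,max = ε₀ A (dE/dt)_max = (8.85×10^-12)(4.278×10^-3)(7.193×10^7) = 2.72×10^-6 A.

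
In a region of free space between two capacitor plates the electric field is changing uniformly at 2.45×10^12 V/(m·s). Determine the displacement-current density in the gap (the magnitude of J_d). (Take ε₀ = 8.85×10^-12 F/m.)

J_d = ε₀ ∂E/∂t, so J_d = 21.7 A/m².

21.7 A/m²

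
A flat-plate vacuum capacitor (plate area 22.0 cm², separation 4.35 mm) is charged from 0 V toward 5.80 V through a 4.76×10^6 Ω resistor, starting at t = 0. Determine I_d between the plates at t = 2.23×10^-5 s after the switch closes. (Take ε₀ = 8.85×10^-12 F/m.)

4.28×10^-7 A

C = ε₀A/d = (8.85×10^-12)(2.20×10^-3)/(4.35×10^-3) = 4.476×10^-12 F, so τ = RC = 2.131×10^-5 s.
The conduction current is I(t) = (V₀/R) e^(−t/τ), and the displacement current between the plates equals it.
t/τ = 1.046; I_d = (5.80/4.76×10^6) · e^(−1.046) = (1.218×10^-6)(0.3513) = 4.28×10^-7 A.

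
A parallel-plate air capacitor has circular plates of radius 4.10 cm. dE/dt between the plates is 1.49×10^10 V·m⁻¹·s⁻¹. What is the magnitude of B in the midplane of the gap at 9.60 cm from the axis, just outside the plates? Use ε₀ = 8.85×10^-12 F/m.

1.45×10^-9 T

I_d = ε₀ dΦ_E/dt = ε₀ πR² (dE/dt) = (8.85×10^-12)(5.281×10^-3)(1.49×10^10) = 6.964×10^-4 A through the full plate area.
Outside the plates the loop encloses all of I_d, so B·2πr = μ₀ I_d and B = 1.45×10^-9 T.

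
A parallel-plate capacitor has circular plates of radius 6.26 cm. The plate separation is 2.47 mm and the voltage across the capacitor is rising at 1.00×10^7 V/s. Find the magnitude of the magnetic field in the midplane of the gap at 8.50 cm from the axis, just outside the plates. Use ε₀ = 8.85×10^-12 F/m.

1.04×10^-9 T

With E = V/d, dE/dt = 4.049×10^9 V/(m·s) and πR² = 0.01231 m², giving I_d = ε₀ πR² dE/dt = 4.411×10^-4 A.
Outside the plates the loop encloses all of I_d, so B·2πr = μ₀ I_d and B = 1.04×10^-9 T.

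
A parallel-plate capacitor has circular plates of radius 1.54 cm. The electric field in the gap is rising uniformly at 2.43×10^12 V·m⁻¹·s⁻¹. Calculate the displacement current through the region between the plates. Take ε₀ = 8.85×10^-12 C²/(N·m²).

0.0160 A

With a uniform field, Φ_E = EA, so I_d = ε₀ A dE/dt = 0.0160 A.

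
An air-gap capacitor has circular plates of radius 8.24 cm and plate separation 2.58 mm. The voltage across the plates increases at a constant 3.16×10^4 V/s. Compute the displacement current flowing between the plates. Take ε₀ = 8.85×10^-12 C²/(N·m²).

E = V/d so dE/dt = (dV/dt)/d = 1.225×10^7 V/(m·s), and I_d = ε₀ A dE/dt = (8.85×10^-12)(0.02133)(1.225×10^7) = 2.31×10^-6 A.

2.31×10^-6 A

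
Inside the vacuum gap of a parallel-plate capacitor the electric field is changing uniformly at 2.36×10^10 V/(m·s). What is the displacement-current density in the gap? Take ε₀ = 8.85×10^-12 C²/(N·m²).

J_d = ε₀ ∂E/∂t, so J_d = 0.209 A/m².

0.209 A/m²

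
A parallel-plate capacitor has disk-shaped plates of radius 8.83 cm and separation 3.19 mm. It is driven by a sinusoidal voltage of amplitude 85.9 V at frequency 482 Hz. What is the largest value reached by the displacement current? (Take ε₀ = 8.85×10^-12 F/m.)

(dE/dt)_max = V₀ω/d = 8.154×10^7 V/(m·s); ω = 2πf = 3028 rad/s.
I_d,max = ε₀ A (dE/dt)_max = (8.85×10^-12)(0.02449)(8.154×10^7) = 1.77×10^-5 A.

1.77×10^-5 A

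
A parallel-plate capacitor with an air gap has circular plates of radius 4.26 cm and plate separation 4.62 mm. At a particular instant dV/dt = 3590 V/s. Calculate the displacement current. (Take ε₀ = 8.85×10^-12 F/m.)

The displacement current equals the charging current C dV/dt. With C = ε₀A/d = (8.85×10^-12)(5.701×10^-3)/(4.62×10^-3) = 1.092×10^-11 F, I_d = (1.092×10^-11)(3590) = 3.92×10^-8 A.

3.92×10^-8 A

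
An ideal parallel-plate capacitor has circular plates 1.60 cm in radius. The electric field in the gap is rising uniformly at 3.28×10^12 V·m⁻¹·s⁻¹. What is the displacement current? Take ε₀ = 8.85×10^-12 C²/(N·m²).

0.0233 A

With a uniform field, Φ_E = EA, so I_d = ε₀ A dE/dt = 0.0233 A.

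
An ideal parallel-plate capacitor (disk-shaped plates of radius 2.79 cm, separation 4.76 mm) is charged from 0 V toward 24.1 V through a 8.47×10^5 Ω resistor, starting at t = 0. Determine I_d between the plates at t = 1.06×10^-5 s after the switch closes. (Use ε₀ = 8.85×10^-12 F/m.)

1.81×10^-6 A

With C = ε₀A/d = (8.85×10^-12)(2.445×10^-3)/(4.76×10^-3) = 4.546×10^-12 F, the time constant is τ = RC = 3.850×10^-6 s, so t/τ = 2.753 and e^(−t/τ) = 0.06374.
I_d = I_cond = (V₀/R) e^(−t/τ) = (2.845×10^-5)(0.06374) = 1.81×10^-6 A.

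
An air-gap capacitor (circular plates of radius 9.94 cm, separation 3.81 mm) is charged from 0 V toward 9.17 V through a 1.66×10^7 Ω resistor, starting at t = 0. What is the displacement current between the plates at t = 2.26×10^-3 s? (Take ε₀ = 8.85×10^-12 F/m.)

C = ε₀A/d = (8.85×10^-12)(0.03104)/(3.81×10^-3) = 7.210×10^-11 F, so τ = RC = 1.197×10^-3 s.
The conduction current is I(t) = (V₀/R) e^(−t/τ), and the displacement current between the plates equals it.
t/τ = 1.888; I_d = (9.17/1.66×10^7) · e^(−1.888) = (5.524×10^-7)(0.1514) = 8.36×10^-8 A.

8.36×10^-8 A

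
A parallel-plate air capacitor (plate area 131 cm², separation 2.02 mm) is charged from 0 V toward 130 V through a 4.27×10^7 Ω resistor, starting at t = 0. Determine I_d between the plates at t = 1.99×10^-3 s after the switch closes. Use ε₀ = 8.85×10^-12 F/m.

1.35×10^-6 A

C = ε₀A/d = (8.85×10^-12)(0.0131)/(2.02×10^-3) = 5.739×10^-11 F, so τ = RC = 2.451×10^-3 s.
The conduction current is I(t) = (V₀/R) e^(−t/τ), and the displacement current between the plates equals it.
t/τ = 0.8119; I_d = (130/4.27×10^7) · e^(−0.8119) = (3.044×10^-6)(0.4440) = 1.35×10^-6 A.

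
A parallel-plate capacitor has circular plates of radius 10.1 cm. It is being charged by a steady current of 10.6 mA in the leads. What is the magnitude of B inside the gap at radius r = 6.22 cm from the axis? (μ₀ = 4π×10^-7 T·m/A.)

1.29×10^-8 T

Between the plates the displacement current equals the wire current: I_d = 10.6 mA = 0.0106 A.
For r < R the Ampère–Maxwell law gives B(2πr) = μ₀ I_d (r²/R²), so B = μ₀ I_d r/(2πR²) = (4π×10^-7)(0.0106)(0.0622)/(2π·0.101²) = 1.29×10^-8 T.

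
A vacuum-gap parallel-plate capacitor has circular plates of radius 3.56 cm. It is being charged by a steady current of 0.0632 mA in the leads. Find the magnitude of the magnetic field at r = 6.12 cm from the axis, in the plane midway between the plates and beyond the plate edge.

2.07×10^-10 T

No conduction current crosses the gap, so I_d there equals the 6.32×10^-5 A in the leads.
With r > R the enclosed displacement current is the full I_d; B = μ₀ I_d / (2πr) = 2.07×10^-10 T.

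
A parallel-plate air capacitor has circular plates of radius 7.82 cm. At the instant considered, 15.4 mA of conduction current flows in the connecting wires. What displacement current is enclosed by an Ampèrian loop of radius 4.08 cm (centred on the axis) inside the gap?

4.19×10^-3 A

No conduction current crosses the gap, so I_d there equals the 0.0154 A in the leads.
Since J_d is uniform, the enclosed fraction is (r/R)² = 0.2722, giving I_d,enc = 4.19×10^-3 A.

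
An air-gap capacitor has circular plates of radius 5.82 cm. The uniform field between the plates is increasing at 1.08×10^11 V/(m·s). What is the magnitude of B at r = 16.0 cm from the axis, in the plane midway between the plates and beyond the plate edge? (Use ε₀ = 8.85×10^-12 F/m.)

I_d = ε₀ dΦ_E/dt = ε₀ πR² (dE/dt) = (8.85×10^-12)(0.01064)(1.08×10^11) = 0.01017 A through the full plate area.
For r ≥ R the full I_d is enclosed: B = μ₀ I_d/(2πr) = (4π×10^-7)(0.01017)/(2π·0.160) = 1.27×10^-8 T.

1.27×10^-8 T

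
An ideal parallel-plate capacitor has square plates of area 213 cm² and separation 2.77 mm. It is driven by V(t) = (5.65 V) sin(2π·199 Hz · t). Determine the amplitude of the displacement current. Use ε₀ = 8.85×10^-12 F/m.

The displacement current equals the conduction current C dV/dt, which peaks at C V₀ ω.
With C = ε₀A/d = (8.85×10^-12)(0.0213)/(2.77×10^-3) = 6.805×10^-11 F and ω = 2πf = 1250 rad/s, I_d,max = (6.805×10^-11)(5.65)(1250) = 4.81×10^-7 A.

4.81×10^-7 A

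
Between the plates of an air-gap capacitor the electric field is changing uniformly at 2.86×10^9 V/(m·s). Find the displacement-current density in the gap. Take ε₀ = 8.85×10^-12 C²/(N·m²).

The displacement-current density is ε₀ ∂E/∂t = (8.85×10^-12)(2.86×10^9) = 0.0253 A/m².

0.0253 A/m²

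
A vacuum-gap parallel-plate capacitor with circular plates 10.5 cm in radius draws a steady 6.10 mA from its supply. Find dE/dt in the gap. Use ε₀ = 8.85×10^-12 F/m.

1.99×10^10 V/(m·s)

The displacement current between the plates equals the conduction current, I_d = 6.10 mA.
Inverting I_d = ε₀ A dE/dt gives dE/dt = 6.10×10^-3 / (8.85×10^-12 · 0.03464) = 1.99×10^10 V/(m·s).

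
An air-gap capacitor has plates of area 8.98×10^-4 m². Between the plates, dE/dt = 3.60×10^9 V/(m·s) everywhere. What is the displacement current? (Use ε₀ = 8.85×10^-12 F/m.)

2.86×10^-5 A

With a uniform field, Φ_E = EA, so I_d = ε₀ A dE/dt = 2.86×10^-5 A.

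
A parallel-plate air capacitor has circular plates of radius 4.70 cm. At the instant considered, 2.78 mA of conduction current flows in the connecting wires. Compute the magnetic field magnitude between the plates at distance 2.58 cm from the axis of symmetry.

Between the plates the displacement current equals the wire current: I_d = 2.78 mA = 2.78×10^-3 A.
∮B·dl = μ₀ I_d,enc with I_d,enc = I_d r²/R² = 8.377×10^-4 A; so B = μ₀ I_d,enc/(2πr) = 6.49×10^-9 T.

6.49×10^-9 T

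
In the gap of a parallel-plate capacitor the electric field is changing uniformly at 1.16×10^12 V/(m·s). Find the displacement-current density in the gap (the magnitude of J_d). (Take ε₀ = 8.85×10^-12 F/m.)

10.3 A/m²

The displacement-current density is ε₀ ∂E/∂t = (8.85×10^-12)(1.16×10^12) = 10.3 A/m².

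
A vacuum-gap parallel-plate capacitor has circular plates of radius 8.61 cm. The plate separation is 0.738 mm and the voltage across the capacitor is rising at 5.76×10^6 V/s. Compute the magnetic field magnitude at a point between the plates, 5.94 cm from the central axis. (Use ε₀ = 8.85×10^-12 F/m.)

I_d = C dV/dt with C = ε₀πR²/d = 2.793×10^-10 F, so I_d = (2.793×10^-10)(5.76×10^6) = 1.609×10^-3 A.
An Ampèrian loop of radius r encloses a fraction (r/R)² of I_d. Then B·2πr = μ₀ I_d (r/R)², giving B = μ₀ I_d r/(2πR²) = 2.58×10^-9 T.

2.58×10^-9 T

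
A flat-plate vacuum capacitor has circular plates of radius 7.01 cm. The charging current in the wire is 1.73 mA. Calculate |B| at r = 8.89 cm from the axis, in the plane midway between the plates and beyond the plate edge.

Between the plates the displacement current equals the wire current: I_d = 1.73 mA = 1.73×10^-3 A.
With r > R the enclosed displacement current is the full I_d; B = μ₀ I_d / (2πr) = 3.89×10^-9 T.

3.89×10^-9 T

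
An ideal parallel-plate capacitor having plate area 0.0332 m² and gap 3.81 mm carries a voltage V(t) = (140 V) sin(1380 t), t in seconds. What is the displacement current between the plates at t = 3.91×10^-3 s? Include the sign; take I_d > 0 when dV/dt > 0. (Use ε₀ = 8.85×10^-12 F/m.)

dV/dt = (140)(1380)·cos(5.3958) = 1.220×10^5 V/s.
I_d = C dV/dt with C = ε₀A/d = (8.85×10^-12)(0.0332)/(3.81×10^-3) = 7.712×10^-11 F, so I_d = (7.712×10^-11)(1.220×10^5) = 9.41×10^-6 A.

9.41×10^-6 A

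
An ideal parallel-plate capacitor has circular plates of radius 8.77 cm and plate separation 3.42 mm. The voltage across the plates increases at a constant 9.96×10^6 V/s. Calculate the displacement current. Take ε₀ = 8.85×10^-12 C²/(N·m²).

6.23×10^-4 A

C = ε₀A/d = (8.85×10^-12)(0.02416)/(3.42×10^-3) = 6.252×10^-11 F.
I_d = C dV/dt = (6.252×10^-11)(9.96×10^6) = 6.23×10^-4 A.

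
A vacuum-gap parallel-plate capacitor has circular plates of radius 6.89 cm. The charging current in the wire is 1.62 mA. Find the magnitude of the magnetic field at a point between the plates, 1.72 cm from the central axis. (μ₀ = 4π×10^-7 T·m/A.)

No conduction current crosses the gap, so I_d there equals the 1.62×10^-3 A in the leads.
∮B·dl = μ₀ I_d,enc with I_d,enc = I_d r²/R² = 1.010×10^-4 A; so B = μ₀ I_d,enc/(2πr) = 1.17×10^-9 T.

1.17×10^-9 T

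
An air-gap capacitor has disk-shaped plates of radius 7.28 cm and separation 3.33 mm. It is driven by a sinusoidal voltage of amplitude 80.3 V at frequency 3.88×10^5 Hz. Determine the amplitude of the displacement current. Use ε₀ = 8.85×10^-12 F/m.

The displacement current equals the conduction current C dV/dt, which peaks at C V₀ ω.
With C = ε₀A/d = (8.85×10^-12)(0.01665)/(3.33×10^-3) = 4.425×10^-11 F and ω = 2πf = 2.438×10^6 rad/s, I_d,max = (4.425×10^-11)(80.3)(2.438×10^6) = 8.66×10^-3 A.

8.66×10^-3 A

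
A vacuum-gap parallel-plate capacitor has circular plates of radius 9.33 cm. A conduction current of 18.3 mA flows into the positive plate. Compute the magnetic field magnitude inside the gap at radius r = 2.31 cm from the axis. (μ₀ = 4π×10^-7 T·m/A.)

9.71×10^-9 T

No conduction current crosses the gap, so I_d there equals the 0.0183 A in the leads.
For r < R the Ampère–Maxwell law gives B(2πr) = μ₀ I_d (r²/R²), so B = μ₀ I_d r/(2πR²) = (4π×10^-7)(0.0183)(0.0231)/(2π·0.0933²) = 9.71×10^-9 T.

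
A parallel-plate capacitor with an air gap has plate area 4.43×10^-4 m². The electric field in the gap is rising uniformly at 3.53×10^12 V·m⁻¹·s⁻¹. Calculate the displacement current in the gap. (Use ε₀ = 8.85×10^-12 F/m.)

0.0138 A

I_d = ε₀ A (dE/dt) = (8.85×10^-12)(4.43×10^-4 m²)(3.53×10^12) = 0.0138 A.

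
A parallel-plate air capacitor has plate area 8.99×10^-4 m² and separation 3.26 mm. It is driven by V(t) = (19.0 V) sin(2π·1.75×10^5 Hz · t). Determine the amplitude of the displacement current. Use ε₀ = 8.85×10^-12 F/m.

5.10×10^-5 A

The displacement current equals the conduction current C dV/dt, which peaks at C V₀ ω.
With C = ε₀A/d = (8.85×10^-12)(8.99×10^-4)/(3.26×10^-3) = 2.441×10^-12 F and ω = 2πf = 1.100×10^6 rad/s, I_d,max = (2.441×10^-12)(19.0)(1.100×10^6) = 5.10×10^-5 A.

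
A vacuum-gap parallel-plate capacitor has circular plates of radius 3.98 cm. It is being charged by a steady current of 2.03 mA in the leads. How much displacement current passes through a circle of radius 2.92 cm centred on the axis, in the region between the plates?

1.09×10^-3 A

No conduction current crosses the gap, so I_d there equals the 2.03×10^-3 A in the leads.
Since J_d is uniform, the enclosed fraction is (r/R)² = 0.5383, giving I_d,enc = 1.09×10^-3 A.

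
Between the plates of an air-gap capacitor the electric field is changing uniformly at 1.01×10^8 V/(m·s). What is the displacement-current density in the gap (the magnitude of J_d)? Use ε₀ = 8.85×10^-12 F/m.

J_d = ε₀ dE/dt = (8.85×10^-12)(1.01×10^8) = 8.94×10^-4 A/m².

8.94×10^-4 A/m²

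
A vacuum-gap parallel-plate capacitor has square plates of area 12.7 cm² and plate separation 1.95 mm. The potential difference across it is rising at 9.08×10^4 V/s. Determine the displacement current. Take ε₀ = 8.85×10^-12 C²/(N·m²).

E = V/d so dE/dt = (dV/dt)/d = 4.656×10^7 V/(m·s), and I_d = ε₀ A dE/dt = (8.85×10^-12)(1.27×10^-3)(4.656×10^7) = 5.23×10^-7 A.

5.23×10^-7 A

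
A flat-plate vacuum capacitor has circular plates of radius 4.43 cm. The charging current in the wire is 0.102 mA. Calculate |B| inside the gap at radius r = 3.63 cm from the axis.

No conduction current crosses the gap, so I_d there equals the 1.02×10^-4 A in the leads.
For r < R the Ampère–Maxwell law gives B(2πr) = μ₀ I_d (r²/R²), so B = μ₀ I_d r/(2πR²) = (4π×10^-7)(1.02×10^-4)(0.0363)/(2π·0.0443²) = 3.77×10^-10 T.

3.77×10^-10 T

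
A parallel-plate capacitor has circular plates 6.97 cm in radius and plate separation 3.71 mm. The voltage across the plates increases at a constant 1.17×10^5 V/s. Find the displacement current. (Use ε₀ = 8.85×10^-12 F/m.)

C = ε₀A/d = (8.85×10^-12)(0.01526)/(3.71×10^-3) = 3.640×10^-11 F.
I_d = C dV/dt = (3.640×10^-11)(1.17×10^5) = 4.26×10^-6 A.

4.26×10^-6 A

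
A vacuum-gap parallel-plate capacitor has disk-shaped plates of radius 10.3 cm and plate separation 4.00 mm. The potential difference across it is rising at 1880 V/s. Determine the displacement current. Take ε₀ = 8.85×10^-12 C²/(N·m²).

The displacement current equals the charging current C dV/dt. With C = ε₀A/d = (8.85×10^-12)(0.03333)/(4.00×10^-3) = 7.374×10^-11 F, I_d = (7.374×10^-11)(1880) = 1.39×10^-7 A.

1.39×10^-7 A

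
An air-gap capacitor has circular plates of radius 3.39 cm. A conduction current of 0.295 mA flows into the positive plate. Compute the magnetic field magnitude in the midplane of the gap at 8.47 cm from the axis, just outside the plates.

Between the plates the displacement current equals the wire current: I_d = 0.295 mA = 2.95×10^-4 A.
With r > R the enclosed displacement current is the full I_d; B = μ₀ I_d / (2πr) = 6.97×10^-10 T.

6.97×10^-10 T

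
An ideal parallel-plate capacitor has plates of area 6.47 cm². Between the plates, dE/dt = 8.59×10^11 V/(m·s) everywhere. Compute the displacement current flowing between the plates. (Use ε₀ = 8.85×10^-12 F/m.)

The displacement current is ε₀ times dΦ_E/dt = ε₀ A dE/dt = (8.85×10^-12)(6.47×10^-4)(8.59×10^11) = 4.92×10^-3 A.

4.92×10^-3 A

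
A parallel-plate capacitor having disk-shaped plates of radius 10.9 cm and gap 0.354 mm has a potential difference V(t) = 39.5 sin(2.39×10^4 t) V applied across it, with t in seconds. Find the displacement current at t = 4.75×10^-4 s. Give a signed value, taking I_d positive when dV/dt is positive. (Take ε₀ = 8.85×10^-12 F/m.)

3.08×10^-4 A

dV/dt = (39.5)(2.39×10^4)·cos(11.3525) = 3.298×10^5 V/s.
I_d = C dV/dt with C = ε₀A/d = (8.85×10^-12)(0.03733)/(3.54×10^-4) = 9.333×10^-10 F, so I_d = (9.333×10^-10)(3.298×10^5) = 3.08×10^-4 A.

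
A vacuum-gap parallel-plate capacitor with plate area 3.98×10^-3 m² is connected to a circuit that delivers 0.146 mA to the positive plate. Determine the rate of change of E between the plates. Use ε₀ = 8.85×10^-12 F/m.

Charge continuity gives I_d = I = 1.46×10^-4 A between the plates.
Inverting I_d = ε₀ A dE/dt gives dE/dt = 1.46×10^-4 / (8.85×10^-12 · 3.98×10^-3) = 4.15×10^9 V/(m·s).

4.15×10^9 V/(m·s)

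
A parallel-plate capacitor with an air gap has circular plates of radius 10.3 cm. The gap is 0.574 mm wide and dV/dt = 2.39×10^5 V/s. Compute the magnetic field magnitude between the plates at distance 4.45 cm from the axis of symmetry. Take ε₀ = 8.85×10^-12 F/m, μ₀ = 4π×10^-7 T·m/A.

With E = V/d, dE/dt = 4.164×10^8 V/(m·s) and πR² = 0.03333 m², giving I_d = ε₀ πR² dE/dt = 1.228×10^-4 A.
For r < R the Ampère–Maxwell law gives B(2πr) = μ₀ I_d (r²/R²), so B = μ₀ I_d r/(2πR²) = (4π×10^-7)(1.228×10^-4)(0.0445)/(2π·0.103²) = 1.03×10^-10 T.

1.03×10^-10 T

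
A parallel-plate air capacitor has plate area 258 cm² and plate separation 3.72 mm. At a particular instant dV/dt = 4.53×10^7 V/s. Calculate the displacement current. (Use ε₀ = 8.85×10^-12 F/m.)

2.78×10^-3 A

C = ε₀A/d = (8.85×10^-12)(0.0258)/(3.72×10^-3) = 6.138×10^-11 F.
I_d = C dV/dt = (6.138×10^-11)(4.53×10^7) = 2.78×10^-3 A.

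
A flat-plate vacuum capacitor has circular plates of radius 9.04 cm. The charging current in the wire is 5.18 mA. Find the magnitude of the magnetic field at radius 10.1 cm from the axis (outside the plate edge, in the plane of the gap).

No conduction current crosses the gap, so I_d there equals the 5.18×10^-3 A in the leads.
With r > R the enclosed displacement current is the full I_d; B = μ₀ I_d / (2πr) = 1.03×10^-8 T.

1.03×10^-8 T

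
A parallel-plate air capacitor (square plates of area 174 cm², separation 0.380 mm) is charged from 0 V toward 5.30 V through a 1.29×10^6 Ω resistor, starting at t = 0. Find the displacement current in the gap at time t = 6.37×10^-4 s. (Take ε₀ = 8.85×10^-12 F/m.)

With C = ε₀A/d = (8.85×10^-12)(0.0174)/(3.80×10^-4) = 4.052×10^-10 F, the time constant is τ = RC = 5.227×10^-4 s, so t/τ = 1.219 and e^(−t/τ) = 0.2955.
I_d = I_cond = (V₀/R) e^(−t/τ) = (4.109×10^-6)(0.2955) = 1.21×10^-6 A.

1.21×10^-6 A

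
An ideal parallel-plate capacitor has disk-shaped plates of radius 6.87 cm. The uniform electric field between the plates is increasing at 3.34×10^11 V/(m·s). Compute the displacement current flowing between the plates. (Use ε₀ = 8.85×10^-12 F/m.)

I_d = ε₀ A (dE/dt) = (8.85×10^-12)(0.01483 m²)(3.34×10^11) = 0.0438 A.

0.0438 A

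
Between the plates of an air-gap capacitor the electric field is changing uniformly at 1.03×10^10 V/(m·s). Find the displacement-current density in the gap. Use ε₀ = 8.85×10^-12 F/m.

J_d = ε₀ dE/dt = (8.85×10^-12)(1.03×10^10) = 0.0912 A/m².

0.0912 A/m²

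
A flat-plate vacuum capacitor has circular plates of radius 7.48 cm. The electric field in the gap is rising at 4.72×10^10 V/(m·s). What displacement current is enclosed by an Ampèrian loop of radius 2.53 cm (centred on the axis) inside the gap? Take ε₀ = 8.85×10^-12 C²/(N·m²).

I_d = ε₀ dΦ_E/dt = ε₀ πR² (dE/dt) = (8.85×10^-12)(0.01758)(4.72×10^10) = 7.344×10^-3 A through the full plate area.
Through an area πr² the displacement current is I_d·(πr²/πR²) = I_d (r/R)² = 8.40×10^-4 A.

8.40×10^-4 A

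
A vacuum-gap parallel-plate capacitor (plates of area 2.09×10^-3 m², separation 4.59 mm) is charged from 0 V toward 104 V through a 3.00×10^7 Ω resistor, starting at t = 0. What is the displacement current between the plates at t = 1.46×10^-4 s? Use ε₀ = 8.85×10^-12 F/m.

1.04×10^-6 A

C = ε₀A/d = (8.85×10^-12)(2.09×10^-3)/(4.59×10^-3) = 4.030×10^-12 F and τ = RC = 1.209×10^-4 s. I_d in the gap equals the RC charging current.
I_d(t) = (V₀/R) e^(−t/τ) = 3.467×10^-6 · e^(−1.208) = 1.04×10^-6 A.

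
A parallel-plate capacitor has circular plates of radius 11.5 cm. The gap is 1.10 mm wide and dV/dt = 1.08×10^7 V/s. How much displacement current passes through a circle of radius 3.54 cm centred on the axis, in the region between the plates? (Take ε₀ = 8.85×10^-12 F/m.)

I_d = C dV/dt with C = ε₀πR²/d = 3.343×10^-10 F, so I_d = (3.343×10^-10)(1.08×10^7) = 3.610×10^-3 A.
Through an area πr² the displacement current is I_d·(πr²/πR²) = I_d (r/R)² = 3.42×10^-4 A.

3.42×10^-4 A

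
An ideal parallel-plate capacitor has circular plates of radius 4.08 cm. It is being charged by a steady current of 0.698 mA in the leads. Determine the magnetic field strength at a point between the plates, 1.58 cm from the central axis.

No conduction current crosses the gap, so I_d there equals the 6.98×10^-4 A in the leads.
∮B·dl = μ₀ I_d,enc with I_d,enc = I_d r²/R² = 1.047×10^-4 A; so B = μ₀ I_d,enc/(2πr) = 1.33×10^-9 T.

1.33×10^-9 T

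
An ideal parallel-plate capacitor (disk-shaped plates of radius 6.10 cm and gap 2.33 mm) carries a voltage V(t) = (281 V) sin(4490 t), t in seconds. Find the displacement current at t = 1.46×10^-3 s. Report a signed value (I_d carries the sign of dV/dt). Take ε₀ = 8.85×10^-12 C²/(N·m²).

dE/dt = (V₀ω/d)·cos(ωt) with ωt = 6.5554 rad: (281)(4490)(0.9632)/(2.33×10^-3) = 5.216×10^8 V/(m·s).
I_d = ε₀ A dE/dt = (8.85×10^-12)(0.01169)(5.216×10^8) = 5.40×10^-5 A.

5.40×10^-5 A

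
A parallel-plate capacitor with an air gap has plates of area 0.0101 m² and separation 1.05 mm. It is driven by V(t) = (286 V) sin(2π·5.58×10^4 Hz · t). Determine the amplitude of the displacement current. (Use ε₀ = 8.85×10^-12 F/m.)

8.54×10^-3 A

The displacement current equals the conduction current C dV/dt, which peaks at C V₀ ω.
With C = ε₀A/d = (8.85×10^-12)(0.0101)/(1.05×10^-3) = 8.513×10^-11 F and ω = 2πf = 3.506×10^5 rad/s, I_d,max = (8.513×10^-11)(286)(3.506×10^5) = 8.54×10^-3 A.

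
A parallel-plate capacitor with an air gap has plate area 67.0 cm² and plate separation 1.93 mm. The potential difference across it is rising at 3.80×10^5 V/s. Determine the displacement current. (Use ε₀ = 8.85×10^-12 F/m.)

1.17×10^-5 A

C = ε₀A/d = (8.85×10^-12)(6.70×10^-3)/(1.93×10^-3) = 3.072×10^-11 F.
I_d = C dV/dt = (3.072×10^-11)(3.80×10^5) = 1.17×10^-5 A.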